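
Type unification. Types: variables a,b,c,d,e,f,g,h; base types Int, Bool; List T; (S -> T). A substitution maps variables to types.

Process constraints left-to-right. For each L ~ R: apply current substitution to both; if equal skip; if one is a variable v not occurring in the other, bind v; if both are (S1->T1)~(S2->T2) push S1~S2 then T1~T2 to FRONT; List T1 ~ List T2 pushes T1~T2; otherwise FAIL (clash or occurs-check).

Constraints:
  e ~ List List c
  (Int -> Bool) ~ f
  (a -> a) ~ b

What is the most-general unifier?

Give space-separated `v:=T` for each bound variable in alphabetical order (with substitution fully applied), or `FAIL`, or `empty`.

Answer: b:=(a -> a) e:=List List c f:=(Int -> Bool)

Derivation:
step 1: unify e ~ List List c  [subst: {-} | 2 pending]
  bind e := List List c
step 2: unify (Int -> Bool) ~ f  [subst: {e:=List List c} | 1 pending]
  bind f := (Int -> Bool)
step 3: unify (a -> a) ~ b  [subst: {e:=List List c, f:=(Int -> Bool)} | 0 pending]
  bind b := (a -> a)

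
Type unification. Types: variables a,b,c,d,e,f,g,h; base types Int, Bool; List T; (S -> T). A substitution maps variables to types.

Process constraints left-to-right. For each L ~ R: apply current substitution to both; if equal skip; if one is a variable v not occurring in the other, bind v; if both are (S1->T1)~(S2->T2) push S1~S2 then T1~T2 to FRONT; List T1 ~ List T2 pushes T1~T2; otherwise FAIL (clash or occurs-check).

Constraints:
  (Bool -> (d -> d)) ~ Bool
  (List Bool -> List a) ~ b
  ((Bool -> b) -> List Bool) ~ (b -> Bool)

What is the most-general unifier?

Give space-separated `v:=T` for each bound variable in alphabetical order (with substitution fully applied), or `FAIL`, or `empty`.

Answer: FAIL

Derivation:
step 1: unify (Bool -> (d -> d)) ~ Bool  [subst: {-} | 2 pending]
  clash: (Bool -> (d -> d)) vs Bool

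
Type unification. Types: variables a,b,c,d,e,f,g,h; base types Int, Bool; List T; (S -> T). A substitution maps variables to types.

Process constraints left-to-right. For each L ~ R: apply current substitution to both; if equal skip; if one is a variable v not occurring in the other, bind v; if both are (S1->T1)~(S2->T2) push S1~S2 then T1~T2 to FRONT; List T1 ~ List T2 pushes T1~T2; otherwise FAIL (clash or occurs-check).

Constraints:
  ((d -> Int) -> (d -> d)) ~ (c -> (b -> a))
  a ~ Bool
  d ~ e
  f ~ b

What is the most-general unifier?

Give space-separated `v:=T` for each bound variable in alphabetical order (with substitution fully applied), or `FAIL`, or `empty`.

Answer: a:=Bool b:=Bool c:=(Bool -> Int) d:=Bool e:=Bool f:=Bool

Derivation:
step 1: unify ((d -> Int) -> (d -> d)) ~ (c -> (b -> a))  [subst: {-} | 3 pending]
  -> decompose arrow: push (d -> Int)~c, (d -> d)~(b -> a)
step 2: unify (d -> Int) ~ c  [subst: {-} | 4 pending]
  bind c := (d -> Int)
step 3: unify (d -> d) ~ (b -> a)  [subst: {c:=(d -> Int)} | 3 pending]
  -> decompose arrow: push d~b, d~a
step 4: unify d ~ b  [subst: {c:=(d -> Int)} | 4 pending]
  bind d := b
step 5: unify b ~ a  [subst: {c:=(d -> Int), d:=b} | 3 pending]
  bind b := a
step 6: unify a ~ Bool  [subst: {c:=(d -> Int), d:=b, b:=a} | 2 pending]
  bind a := Bool
step 7: unify Bool ~ e  [subst: {c:=(d -> Int), d:=b, b:=a, a:=Bool} | 1 pending]
  bind e := Bool
step 8: unify f ~ Bool  [subst: {c:=(d -> Int), d:=b, b:=a, a:=Bool, e:=Bool} | 0 pending]
  bind f := Bool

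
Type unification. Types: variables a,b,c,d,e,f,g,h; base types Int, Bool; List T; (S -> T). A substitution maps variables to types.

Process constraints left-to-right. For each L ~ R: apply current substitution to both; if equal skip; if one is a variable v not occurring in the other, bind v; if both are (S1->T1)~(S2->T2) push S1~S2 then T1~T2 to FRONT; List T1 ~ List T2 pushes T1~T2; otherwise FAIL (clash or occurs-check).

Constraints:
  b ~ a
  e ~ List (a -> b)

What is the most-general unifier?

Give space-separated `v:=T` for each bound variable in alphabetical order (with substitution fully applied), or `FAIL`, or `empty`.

step 1: unify b ~ a  [subst: {-} | 1 pending]
  bind b := a
step 2: unify e ~ List (a -> a)  [subst: {b:=a} | 0 pending]
  bind e := List (a -> a)

Answer: b:=a e:=List (a -> a)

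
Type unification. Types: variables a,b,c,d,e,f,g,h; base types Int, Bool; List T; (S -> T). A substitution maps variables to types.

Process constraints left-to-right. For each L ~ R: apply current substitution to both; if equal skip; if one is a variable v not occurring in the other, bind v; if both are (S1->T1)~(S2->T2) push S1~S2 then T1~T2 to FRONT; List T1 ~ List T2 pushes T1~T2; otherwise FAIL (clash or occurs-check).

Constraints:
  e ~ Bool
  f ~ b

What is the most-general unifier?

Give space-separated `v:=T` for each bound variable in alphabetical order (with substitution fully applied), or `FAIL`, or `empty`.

Answer: e:=Bool f:=b

Derivation:
step 1: unify e ~ Bool  [subst: {-} | 1 pending]
  bind e := Bool
step 2: unify f ~ b  [subst: {e:=Bool} | 0 pending]
  bind f := b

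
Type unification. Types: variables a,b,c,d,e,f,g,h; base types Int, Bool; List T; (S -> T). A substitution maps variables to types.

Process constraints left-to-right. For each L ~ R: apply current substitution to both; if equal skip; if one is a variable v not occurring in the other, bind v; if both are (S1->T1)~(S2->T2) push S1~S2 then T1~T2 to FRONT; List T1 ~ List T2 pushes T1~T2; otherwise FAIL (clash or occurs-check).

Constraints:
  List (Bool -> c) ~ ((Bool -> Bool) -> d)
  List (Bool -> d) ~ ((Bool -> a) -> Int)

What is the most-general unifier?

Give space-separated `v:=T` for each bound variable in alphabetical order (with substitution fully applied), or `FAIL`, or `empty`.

step 1: unify List (Bool -> c) ~ ((Bool -> Bool) -> d)  [subst: {-} | 1 pending]
  clash: List (Bool -> c) vs ((Bool -> Bool) -> d)

Answer: FAIL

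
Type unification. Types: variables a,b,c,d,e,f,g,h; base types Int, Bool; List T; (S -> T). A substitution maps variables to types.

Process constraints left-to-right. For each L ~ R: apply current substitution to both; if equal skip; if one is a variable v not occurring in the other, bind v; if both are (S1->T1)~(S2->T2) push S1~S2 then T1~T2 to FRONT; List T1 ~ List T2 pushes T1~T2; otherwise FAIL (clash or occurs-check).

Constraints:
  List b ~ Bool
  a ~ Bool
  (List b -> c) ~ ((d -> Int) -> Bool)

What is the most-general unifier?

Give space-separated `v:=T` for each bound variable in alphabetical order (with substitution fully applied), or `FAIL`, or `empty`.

step 1: unify List b ~ Bool  [subst: {-} | 2 pending]
  clash: List b vs Bool

Answer: FAIL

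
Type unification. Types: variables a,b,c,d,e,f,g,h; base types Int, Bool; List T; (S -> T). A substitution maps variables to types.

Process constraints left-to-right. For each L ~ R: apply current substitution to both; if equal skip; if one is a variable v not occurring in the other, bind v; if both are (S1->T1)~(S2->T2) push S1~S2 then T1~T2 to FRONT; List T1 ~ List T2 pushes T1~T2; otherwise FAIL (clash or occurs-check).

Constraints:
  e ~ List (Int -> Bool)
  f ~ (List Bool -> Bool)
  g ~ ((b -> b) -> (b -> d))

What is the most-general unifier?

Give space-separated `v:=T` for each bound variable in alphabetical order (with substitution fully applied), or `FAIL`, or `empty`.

Answer: e:=List (Int -> Bool) f:=(List Bool -> Bool) g:=((b -> b) -> (b -> d))

Derivation:
step 1: unify e ~ List (Int -> Bool)  [subst: {-} | 2 pending]
  bind e := List (Int -> Bool)
step 2: unify f ~ (List Bool -> Bool)  [subst: {e:=List (Int -> Bool)} | 1 pending]
  bind f := (List Bool -> Bool)
step 3: unify g ~ ((b -> b) -> (b -> d))  [subst: {e:=List (Int -> Bool), f:=(List Bool -> Bool)} | 0 pending]
  bind g := ((b -> b) -> (b -> d))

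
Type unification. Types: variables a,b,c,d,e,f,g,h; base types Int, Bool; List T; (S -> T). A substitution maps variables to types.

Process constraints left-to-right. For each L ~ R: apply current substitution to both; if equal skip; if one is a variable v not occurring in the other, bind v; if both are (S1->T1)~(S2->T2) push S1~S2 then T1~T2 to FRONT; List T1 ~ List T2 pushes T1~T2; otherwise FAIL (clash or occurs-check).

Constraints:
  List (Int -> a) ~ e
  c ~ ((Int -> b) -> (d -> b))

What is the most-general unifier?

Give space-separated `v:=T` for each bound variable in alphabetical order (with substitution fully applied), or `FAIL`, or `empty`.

Answer: c:=((Int -> b) -> (d -> b)) e:=List (Int -> a)

Derivation:
step 1: unify List (Int -> a) ~ e  [subst: {-} | 1 pending]
  bind e := List (Int -> a)
step 2: unify c ~ ((Int -> b) -> (d -> b))  [subst: {e:=List (Int -> a)} | 0 pending]
  bind c := ((Int -> b) -> (d -> b))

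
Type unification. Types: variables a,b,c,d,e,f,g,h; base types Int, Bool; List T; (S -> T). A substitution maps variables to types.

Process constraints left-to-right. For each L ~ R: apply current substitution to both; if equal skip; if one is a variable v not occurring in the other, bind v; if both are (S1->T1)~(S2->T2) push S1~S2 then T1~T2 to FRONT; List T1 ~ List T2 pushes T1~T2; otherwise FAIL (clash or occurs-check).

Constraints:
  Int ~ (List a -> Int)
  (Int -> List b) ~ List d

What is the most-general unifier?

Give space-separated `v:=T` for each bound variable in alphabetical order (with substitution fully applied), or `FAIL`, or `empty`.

Answer: FAIL

Derivation:
step 1: unify Int ~ (List a -> Int)  [subst: {-} | 1 pending]
  clash: Int vs (List a -> Int)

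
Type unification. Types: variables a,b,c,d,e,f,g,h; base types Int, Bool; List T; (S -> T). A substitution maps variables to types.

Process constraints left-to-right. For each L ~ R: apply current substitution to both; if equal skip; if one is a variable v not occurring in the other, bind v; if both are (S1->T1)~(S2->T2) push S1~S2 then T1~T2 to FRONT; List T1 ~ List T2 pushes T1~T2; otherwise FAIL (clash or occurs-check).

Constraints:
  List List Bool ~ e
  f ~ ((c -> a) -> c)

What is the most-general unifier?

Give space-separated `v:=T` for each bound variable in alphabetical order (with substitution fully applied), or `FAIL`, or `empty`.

step 1: unify List List Bool ~ e  [subst: {-} | 1 pending]
  bind e := List List Bool
step 2: unify f ~ ((c -> a) -> c)  [subst: {e:=List List Bool} | 0 pending]
  bind f := ((c -> a) -> c)

Answer: e:=List List Bool f:=((c -> a) -> c)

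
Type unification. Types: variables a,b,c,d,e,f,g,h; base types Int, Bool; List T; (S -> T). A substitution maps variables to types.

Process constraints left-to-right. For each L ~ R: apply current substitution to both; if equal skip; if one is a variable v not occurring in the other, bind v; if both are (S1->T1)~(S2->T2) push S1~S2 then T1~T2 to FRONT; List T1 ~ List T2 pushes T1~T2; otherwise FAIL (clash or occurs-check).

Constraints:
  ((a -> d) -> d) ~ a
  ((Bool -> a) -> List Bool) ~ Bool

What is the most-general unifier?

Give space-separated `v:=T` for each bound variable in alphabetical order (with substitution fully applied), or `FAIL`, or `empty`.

Answer: FAIL

Derivation:
step 1: unify ((a -> d) -> d) ~ a  [subst: {-} | 1 pending]
  occurs-check fail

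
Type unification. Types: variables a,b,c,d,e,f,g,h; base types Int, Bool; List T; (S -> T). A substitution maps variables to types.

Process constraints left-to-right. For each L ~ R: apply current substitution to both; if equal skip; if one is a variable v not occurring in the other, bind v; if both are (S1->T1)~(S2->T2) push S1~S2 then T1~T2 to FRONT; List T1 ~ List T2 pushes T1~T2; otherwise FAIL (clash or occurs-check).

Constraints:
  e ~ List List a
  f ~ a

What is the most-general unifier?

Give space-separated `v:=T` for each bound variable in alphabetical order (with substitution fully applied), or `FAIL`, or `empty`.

step 1: unify e ~ List List a  [subst: {-} | 1 pending]
  bind e := List List a
step 2: unify f ~ a  [subst: {e:=List List a} | 0 pending]
  bind f := a

Answer: e:=List List a f:=a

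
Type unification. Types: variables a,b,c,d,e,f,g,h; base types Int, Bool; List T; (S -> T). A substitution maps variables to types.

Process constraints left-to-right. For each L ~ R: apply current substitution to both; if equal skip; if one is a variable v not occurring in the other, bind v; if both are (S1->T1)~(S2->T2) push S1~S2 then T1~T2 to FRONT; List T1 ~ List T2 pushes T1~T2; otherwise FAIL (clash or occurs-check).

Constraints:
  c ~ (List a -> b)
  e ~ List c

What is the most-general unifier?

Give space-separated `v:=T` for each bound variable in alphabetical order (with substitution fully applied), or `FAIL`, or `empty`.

step 1: unify c ~ (List a -> b)  [subst: {-} | 1 pending]
  bind c := (List a -> b)
step 2: unify e ~ List (List a -> b)  [subst: {c:=(List a -> b)} | 0 pending]
  bind e := List (List a -> b)

Answer: c:=(List a -> b) e:=List (List a -> b)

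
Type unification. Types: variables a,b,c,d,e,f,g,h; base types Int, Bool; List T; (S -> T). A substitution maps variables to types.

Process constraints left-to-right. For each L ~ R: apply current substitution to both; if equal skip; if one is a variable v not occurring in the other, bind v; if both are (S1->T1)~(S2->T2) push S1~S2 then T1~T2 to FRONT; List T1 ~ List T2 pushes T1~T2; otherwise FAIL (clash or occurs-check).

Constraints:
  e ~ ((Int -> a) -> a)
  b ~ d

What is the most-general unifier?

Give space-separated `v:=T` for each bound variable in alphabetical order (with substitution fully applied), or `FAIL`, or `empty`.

Answer: b:=d e:=((Int -> a) -> a)

Derivation:
step 1: unify e ~ ((Int -> a) -> a)  [subst: {-} | 1 pending]
  bind e := ((Int -> a) -> a)
step 2: unify b ~ d  [subst: {e:=((Int -> a) -> a)} | 0 pending]
  bind b := d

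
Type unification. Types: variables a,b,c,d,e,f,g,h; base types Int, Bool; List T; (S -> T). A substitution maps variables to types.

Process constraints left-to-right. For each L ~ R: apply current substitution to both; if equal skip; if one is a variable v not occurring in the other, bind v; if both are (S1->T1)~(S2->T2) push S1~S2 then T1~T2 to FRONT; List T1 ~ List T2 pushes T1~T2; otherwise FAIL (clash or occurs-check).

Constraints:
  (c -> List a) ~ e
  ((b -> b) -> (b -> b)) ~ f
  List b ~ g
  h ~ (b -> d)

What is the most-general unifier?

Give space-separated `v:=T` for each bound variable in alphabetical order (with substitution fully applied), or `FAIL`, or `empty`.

Answer: e:=(c -> List a) f:=((b -> b) -> (b -> b)) g:=List b h:=(b -> d)

Derivation:
step 1: unify (c -> List a) ~ e  [subst: {-} | 3 pending]
  bind e := (c -> List a)
step 2: unify ((b -> b) -> (b -> b)) ~ f  [subst: {e:=(c -> List a)} | 2 pending]
  bind f := ((b -> b) -> (b -> b))
step 3: unify List b ~ g  [subst: {e:=(c -> List a), f:=((b -> b) -> (b -> b))} | 1 pending]
  bind g := List b
step 4: unify h ~ (b -> d)  [subst: {e:=(c -> List a), f:=((b -> b) -> (b -> b)), g:=List b} | 0 pending]
  bind h := (b -> d)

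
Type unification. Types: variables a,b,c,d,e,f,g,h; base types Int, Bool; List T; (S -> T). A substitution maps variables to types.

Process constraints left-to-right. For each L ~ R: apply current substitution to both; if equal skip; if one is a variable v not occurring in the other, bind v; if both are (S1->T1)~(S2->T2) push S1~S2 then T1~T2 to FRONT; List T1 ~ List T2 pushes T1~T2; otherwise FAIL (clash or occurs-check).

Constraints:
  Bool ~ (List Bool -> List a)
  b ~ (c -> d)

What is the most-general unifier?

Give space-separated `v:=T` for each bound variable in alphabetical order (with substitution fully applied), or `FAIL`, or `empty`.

step 1: unify Bool ~ (List Bool -> List a)  [subst: {-} | 1 pending]
  clash: Bool vs (List Bool -> List a)

Answer: FAIL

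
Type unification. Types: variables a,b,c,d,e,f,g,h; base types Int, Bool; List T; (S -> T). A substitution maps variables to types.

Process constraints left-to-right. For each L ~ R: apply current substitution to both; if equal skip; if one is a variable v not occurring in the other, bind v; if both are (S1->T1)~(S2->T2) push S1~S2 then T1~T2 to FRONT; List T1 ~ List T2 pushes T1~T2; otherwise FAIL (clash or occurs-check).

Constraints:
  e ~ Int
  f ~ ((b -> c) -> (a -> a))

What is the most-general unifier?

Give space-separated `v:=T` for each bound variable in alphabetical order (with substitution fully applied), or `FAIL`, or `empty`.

step 1: unify e ~ Int  [subst: {-} | 1 pending]
  bind e := Int
step 2: unify f ~ ((b -> c) -> (a -> a))  [subst: {e:=Int} | 0 pending]
  bind f := ((b -> c) -> (a -> a))

Answer: e:=Int f:=((b -> c) -> (a -> a))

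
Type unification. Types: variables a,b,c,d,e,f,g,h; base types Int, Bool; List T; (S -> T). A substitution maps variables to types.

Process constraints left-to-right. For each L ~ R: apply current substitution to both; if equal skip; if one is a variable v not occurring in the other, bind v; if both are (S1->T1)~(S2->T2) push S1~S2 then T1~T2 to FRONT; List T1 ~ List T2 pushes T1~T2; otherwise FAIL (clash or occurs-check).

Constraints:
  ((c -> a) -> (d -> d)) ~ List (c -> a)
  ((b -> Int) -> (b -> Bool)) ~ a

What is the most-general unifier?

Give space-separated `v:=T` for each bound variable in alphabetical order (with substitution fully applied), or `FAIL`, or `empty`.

step 1: unify ((c -> a) -> (d -> d)) ~ List (c -> a)  [subst: {-} | 1 pending]
  clash: ((c -> a) -> (d -> d)) vs List (c -> a)

Answer: FAIL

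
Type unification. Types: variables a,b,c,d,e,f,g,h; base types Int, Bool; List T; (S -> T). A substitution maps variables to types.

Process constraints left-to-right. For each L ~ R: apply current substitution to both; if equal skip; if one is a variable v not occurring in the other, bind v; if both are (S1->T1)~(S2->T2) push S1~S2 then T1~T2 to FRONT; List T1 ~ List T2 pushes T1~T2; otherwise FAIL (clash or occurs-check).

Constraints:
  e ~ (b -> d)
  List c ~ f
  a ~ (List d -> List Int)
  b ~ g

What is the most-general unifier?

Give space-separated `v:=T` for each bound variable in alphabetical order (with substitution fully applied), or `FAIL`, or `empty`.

step 1: unify e ~ (b -> d)  [subst: {-} | 3 pending]
  bind e := (b -> d)
step 2: unify List c ~ f  [subst: {e:=(b -> d)} | 2 pending]
  bind f := List c
step 3: unify a ~ (List d -> List Int)  [subst: {e:=(b -> d), f:=List c} | 1 pending]
  bind a := (List d -> List Int)
step 4: unify b ~ g  [subst: {e:=(b -> d), f:=List c, a:=(List d -> List Int)} | 0 pending]
  bind b := g

Answer: a:=(List d -> List Int) b:=g e:=(g -> d) f:=List c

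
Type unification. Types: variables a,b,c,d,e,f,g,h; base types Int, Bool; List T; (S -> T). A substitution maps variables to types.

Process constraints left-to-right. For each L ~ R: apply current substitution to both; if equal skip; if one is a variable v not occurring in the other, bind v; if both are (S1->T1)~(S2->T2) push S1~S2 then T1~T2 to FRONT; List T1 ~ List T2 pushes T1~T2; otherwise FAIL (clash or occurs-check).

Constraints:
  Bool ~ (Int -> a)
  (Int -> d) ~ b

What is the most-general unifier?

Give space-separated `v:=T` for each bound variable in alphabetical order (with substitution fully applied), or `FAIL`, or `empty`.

Answer: FAIL

Derivation:
step 1: unify Bool ~ (Int -> a)  [subst: {-} | 1 pending]
  clash: Bool vs (Int -> a)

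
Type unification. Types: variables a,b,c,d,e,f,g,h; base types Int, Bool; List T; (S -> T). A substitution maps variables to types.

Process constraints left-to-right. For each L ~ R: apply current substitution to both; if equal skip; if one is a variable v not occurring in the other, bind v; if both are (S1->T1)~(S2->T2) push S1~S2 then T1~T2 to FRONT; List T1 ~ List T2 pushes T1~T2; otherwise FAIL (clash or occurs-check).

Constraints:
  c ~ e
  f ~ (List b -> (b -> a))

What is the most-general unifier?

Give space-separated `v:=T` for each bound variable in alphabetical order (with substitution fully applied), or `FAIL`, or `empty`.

Answer: c:=e f:=(List b -> (b -> a))

Derivation:
step 1: unify c ~ e  [subst: {-} | 1 pending]
  bind c := e
step 2: unify f ~ (List b -> (b -> a))  [subst: {c:=e} | 0 pending]
  bind f := (List b -> (b -> a))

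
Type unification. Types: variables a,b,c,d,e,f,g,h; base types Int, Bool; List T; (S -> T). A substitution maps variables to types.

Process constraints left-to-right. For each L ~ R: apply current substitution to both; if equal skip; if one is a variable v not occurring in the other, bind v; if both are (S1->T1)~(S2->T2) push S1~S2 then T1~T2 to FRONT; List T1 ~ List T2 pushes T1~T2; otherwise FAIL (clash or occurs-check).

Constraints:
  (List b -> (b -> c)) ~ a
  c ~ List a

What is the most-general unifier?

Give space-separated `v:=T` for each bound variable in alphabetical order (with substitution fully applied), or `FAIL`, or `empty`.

step 1: unify (List b -> (b -> c)) ~ a  [subst: {-} | 1 pending]
  bind a := (List b -> (b -> c))
step 2: unify c ~ List (List b -> (b -> c))  [subst: {a:=(List b -> (b -> c))} | 0 pending]
  occurs-check fail: c in List (List b -> (b -> c))

Answer: FAIL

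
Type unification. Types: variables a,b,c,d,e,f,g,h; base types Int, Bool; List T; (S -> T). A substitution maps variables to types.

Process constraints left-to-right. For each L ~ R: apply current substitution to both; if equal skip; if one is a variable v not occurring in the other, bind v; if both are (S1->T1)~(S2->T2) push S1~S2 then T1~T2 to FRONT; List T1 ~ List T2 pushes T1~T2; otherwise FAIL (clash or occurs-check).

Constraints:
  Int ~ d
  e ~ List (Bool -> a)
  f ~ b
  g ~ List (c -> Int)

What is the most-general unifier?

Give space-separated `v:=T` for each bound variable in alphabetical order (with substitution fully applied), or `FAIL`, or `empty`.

step 1: unify Int ~ d  [subst: {-} | 3 pending]
  bind d := Int
step 2: unify e ~ List (Bool -> a)  [subst: {d:=Int} | 2 pending]
  bind e := List (Bool -> a)
step 3: unify f ~ b  [subst: {d:=Int, e:=List (Bool -> a)} | 1 pending]
  bind f := b
step 4: unify g ~ List (c -> Int)  [subst: {d:=Int, e:=List (Bool -> a), f:=b} | 0 pending]
  bind g := List (c -> Int)

Answer: d:=Int e:=List (Bool -> a) f:=b g:=List (c -> Int)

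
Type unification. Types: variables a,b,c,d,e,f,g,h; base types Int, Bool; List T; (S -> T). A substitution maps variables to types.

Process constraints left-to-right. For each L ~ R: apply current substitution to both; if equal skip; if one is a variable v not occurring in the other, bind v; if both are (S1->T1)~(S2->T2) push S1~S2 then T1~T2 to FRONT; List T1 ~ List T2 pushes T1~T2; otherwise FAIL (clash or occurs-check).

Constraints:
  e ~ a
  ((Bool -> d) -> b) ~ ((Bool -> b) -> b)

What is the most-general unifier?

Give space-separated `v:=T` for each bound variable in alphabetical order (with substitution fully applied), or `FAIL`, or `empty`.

Answer: d:=b e:=a

Derivation:
step 1: unify e ~ a  [subst: {-} | 1 pending]
  bind e := a
step 2: unify ((Bool -> d) -> b) ~ ((Bool -> b) -> b)  [subst: {e:=a} | 0 pending]
  -> decompose arrow: push (Bool -> d)~(Bool -> b), b~b
step 3: unify (Bool -> d) ~ (Bool -> b)  [subst: {e:=a} | 1 pending]
  -> decompose arrow: push Bool~Bool, d~b
step 4: unify Bool ~ Bool  [subst: {e:=a} | 2 pending]
  -> identical, skip
step 5: unify d ~ b  [subst: {e:=a} | 1 pending]
  bind d := b
step 6: unify b ~ b  [subst: {e:=a, d:=b} | 0 pending]
  -> identical, skip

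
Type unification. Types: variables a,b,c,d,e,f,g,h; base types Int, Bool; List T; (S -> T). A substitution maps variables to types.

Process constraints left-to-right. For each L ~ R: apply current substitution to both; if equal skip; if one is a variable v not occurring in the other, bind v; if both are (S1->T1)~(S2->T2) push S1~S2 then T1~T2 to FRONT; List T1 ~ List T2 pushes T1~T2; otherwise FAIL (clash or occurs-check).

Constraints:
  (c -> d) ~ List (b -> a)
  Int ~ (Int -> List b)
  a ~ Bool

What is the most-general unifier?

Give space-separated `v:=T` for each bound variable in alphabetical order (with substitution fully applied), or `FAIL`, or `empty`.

step 1: unify (c -> d) ~ List (b -> a)  [subst: {-} | 2 pending]
  clash: (c -> d) vs List (b -> a)

Answer: FAIL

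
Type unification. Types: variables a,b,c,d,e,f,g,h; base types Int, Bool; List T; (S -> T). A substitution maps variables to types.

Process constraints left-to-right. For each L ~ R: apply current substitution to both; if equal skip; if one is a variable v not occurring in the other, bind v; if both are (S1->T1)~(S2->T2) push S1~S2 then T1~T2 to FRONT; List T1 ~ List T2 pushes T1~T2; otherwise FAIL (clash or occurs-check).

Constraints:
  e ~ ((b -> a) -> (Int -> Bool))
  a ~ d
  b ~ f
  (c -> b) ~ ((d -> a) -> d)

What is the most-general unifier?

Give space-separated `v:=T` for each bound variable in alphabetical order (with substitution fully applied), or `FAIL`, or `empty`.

step 1: unify e ~ ((b -> a) -> (Int -> Bool))  [subst: {-} | 3 pending]
  bind e := ((b -> a) -> (Int -> Bool))
step 2: unify a ~ d  [subst: {e:=((b -> a) -> (Int -> Bool))} | 2 pending]
  bind a := d
step 3: unify b ~ f  [subst: {e:=((b -> a) -> (Int -> Bool)), a:=d} | 1 pending]
  bind b := f
step 4: unify (c -> f) ~ ((d -> d) -> d)  [subst: {e:=((b -> a) -> (Int -> Bool)), a:=d, b:=f} | 0 pending]
  -> decompose arrow: push c~(d -> d), f~d
step 5: unify c ~ (d -> d)  [subst: {e:=((b -> a) -> (Int -> Bool)), a:=d, b:=f} | 1 pending]
  bind c := (d -> d)
step 6: unify f ~ d  [subst: {e:=((b -> a) -> (Int -> Bool)), a:=d, b:=f, c:=(d -> d)} | 0 pending]
  bind f := d

Answer: a:=d b:=d c:=(d -> d) e:=((d -> d) -> (Int -> Bool)) f:=d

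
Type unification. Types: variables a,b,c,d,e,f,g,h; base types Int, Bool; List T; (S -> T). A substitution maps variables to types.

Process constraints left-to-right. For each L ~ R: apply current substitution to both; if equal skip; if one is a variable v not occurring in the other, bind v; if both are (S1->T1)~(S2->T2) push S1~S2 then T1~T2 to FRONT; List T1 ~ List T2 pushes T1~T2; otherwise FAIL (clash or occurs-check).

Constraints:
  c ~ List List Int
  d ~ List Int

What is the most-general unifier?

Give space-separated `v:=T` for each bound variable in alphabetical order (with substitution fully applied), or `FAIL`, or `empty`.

step 1: unify c ~ List List Int  [subst: {-} | 1 pending]
  bind c := List List Int
step 2: unify d ~ List Int  [subst: {c:=List List Int} | 0 pending]
  bind d := List Int

Answer: c:=List List Int d:=List Int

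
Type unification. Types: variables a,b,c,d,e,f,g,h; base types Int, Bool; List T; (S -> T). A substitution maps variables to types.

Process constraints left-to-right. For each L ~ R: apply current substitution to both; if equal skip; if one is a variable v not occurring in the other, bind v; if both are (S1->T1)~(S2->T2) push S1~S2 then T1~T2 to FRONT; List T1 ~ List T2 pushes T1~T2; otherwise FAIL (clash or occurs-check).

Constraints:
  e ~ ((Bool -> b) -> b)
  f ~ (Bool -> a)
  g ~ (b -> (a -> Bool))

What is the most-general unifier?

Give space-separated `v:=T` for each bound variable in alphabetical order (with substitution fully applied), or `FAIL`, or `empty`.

step 1: unify e ~ ((Bool -> b) -> b)  [subst: {-} | 2 pending]
  bind e := ((Bool -> b) -> b)
step 2: unify f ~ (Bool -> a)  [subst: {e:=((Bool -> b) -> b)} | 1 pending]
  bind f := (Bool -> a)
step 3: unify g ~ (b -> (a -> Bool))  [subst: {e:=((Bool -> b) -> b), f:=(Bool -> a)} | 0 pending]
  bind g := (b -> (a -> Bool))

Answer: e:=((Bool -> b) -> b) f:=(Bool -> a) g:=(b -> (a -> Bool))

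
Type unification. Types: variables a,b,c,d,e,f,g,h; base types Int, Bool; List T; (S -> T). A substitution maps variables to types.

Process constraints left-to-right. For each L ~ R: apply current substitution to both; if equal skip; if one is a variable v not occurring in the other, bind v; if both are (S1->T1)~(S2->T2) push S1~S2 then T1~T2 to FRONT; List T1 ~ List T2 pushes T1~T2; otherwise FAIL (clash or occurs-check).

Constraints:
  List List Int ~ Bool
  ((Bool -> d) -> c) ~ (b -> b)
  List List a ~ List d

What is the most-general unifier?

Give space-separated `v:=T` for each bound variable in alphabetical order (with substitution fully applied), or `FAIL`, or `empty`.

step 1: unify List List Int ~ Bool  [subst: {-} | 2 pending]
  clash: List List Int vs Bool

Answer: FAIL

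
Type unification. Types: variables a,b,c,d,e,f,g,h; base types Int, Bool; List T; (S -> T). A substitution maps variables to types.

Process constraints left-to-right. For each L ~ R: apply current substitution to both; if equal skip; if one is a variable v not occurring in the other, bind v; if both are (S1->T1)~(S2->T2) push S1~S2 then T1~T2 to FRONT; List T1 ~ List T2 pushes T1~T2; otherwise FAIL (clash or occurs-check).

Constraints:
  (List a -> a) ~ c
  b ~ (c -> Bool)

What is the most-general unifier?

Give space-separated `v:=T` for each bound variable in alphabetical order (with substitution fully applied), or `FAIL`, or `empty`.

step 1: unify (List a -> a) ~ c  [subst: {-} | 1 pending]
  bind c := (List a -> a)
step 2: unify b ~ ((List a -> a) -> Bool)  [subst: {c:=(List a -> a)} | 0 pending]
  bind b := ((List a -> a) -> Bool)

Answer: b:=((List a -> a) -> Bool) c:=(List a -> a)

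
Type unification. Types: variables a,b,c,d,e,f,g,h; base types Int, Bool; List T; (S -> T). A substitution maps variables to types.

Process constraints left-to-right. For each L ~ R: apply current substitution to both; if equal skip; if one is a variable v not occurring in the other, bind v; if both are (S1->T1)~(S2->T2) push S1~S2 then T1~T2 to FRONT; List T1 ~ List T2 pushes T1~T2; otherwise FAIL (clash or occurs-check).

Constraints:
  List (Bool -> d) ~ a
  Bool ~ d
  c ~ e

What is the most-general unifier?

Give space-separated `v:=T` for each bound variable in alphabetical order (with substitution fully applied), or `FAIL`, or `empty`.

step 1: unify List (Bool -> d) ~ a  [subst: {-} | 2 pending]
  bind a := List (Bool -> d)
step 2: unify Bool ~ d  [subst: {a:=List (Bool -> d)} | 1 pending]
  bind d := Bool
step 3: unify c ~ e  [subst: {a:=List (Bool -> d), d:=Bool} | 0 pending]
  bind c := e

Answer: a:=List (Bool -> Bool) c:=e d:=Bool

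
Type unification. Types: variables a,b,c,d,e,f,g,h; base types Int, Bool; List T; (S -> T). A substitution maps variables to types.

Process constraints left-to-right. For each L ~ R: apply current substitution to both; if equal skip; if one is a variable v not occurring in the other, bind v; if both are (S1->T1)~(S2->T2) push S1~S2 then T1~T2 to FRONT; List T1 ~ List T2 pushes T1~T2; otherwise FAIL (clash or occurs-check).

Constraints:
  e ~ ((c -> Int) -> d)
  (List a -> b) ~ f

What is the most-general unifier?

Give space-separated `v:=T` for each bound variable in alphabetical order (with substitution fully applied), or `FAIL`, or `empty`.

Answer: e:=((c -> Int) -> d) f:=(List a -> b)

Derivation:
step 1: unify e ~ ((c -> Int) -> d)  [subst: {-} | 1 pending]
  bind e := ((c -> Int) -> d)
step 2: unify (List a -> b) ~ f  [subst: {e:=((c -> Int) -> d)} | 0 pending]
  bind f := (List a -> b)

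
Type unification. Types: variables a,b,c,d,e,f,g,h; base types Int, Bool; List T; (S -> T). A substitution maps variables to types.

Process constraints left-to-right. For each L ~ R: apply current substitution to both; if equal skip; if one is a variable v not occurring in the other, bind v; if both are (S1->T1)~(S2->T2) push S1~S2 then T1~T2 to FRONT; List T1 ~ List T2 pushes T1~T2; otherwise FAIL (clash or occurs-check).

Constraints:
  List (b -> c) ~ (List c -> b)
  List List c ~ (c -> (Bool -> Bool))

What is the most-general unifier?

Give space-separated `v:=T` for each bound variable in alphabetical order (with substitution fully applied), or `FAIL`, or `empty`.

Answer: FAIL

Derivation:
step 1: unify List (b -> c) ~ (List c -> b)  [subst: {-} | 1 pending]
  clash: List (b -> c) vs (List c -> b)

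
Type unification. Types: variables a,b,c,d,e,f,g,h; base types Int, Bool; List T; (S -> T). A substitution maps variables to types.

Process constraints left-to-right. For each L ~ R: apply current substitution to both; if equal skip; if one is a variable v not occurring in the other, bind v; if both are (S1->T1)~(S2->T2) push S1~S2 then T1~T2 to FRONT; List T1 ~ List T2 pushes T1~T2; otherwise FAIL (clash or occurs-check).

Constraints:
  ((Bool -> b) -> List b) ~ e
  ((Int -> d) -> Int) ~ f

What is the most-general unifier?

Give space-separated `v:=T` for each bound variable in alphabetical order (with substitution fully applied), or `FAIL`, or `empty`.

step 1: unify ((Bool -> b) -> List b) ~ e  [subst: {-} | 1 pending]
  bind e := ((Bool -> b) -> List b)
step 2: unify ((Int -> d) -> Int) ~ f  [subst: {e:=((Bool -> b) -> List b)} | 0 pending]
  bind f := ((Int -> d) -> Int)

Answer: e:=((Bool -> b) -> List b) f:=((Int -> d) -> Int)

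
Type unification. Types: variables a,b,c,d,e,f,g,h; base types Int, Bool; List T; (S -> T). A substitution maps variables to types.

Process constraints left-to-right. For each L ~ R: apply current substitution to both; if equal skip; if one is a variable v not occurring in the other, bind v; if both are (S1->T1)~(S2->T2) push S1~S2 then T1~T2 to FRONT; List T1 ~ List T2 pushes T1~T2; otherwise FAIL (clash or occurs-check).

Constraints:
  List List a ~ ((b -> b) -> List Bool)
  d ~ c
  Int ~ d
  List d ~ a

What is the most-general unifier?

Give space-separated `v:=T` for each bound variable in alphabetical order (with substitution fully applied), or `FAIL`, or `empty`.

step 1: unify List List a ~ ((b -> b) -> List Bool)  [subst: {-} | 3 pending]
  clash: List List a vs ((b -> b) -> List Bool)

Answer: FAIL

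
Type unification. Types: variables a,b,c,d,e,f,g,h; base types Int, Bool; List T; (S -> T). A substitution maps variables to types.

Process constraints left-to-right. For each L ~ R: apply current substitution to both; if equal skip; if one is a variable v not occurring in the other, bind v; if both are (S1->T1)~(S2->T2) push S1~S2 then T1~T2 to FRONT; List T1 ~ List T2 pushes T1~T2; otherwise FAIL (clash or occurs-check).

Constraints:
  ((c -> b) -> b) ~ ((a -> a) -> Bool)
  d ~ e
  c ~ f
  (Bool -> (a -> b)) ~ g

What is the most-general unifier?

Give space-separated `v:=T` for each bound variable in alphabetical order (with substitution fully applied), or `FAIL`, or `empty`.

Answer: a:=Bool b:=Bool c:=Bool d:=e f:=Bool g:=(Bool -> (Bool -> Bool))

Derivation:
step 1: unify ((c -> b) -> b) ~ ((a -> a) -> Bool)  [subst: {-} | 3 pending]
  -> decompose arrow: push (c -> b)~(a -> a), b~Bool
step 2: unify (c -> b) ~ (a -> a)  [subst: {-} | 4 pending]
  -> decompose arrow: push c~a, b~a
step 3: unify c ~ a  [subst: {-} | 5 pending]
  bind c := a
step 4: unify b ~ a  [subst: {c:=a} | 4 pending]
  bind b := a
step 5: unify a ~ Bool  [subst: {c:=a, b:=a} | 3 pending]
  bind a := Bool
step 6: unify d ~ e  [subst: {c:=a, b:=a, a:=Bool} | 2 pending]
  bind d := e
step 7: unify Bool ~ f  [subst: {c:=a, b:=a, a:=Bool, d:=e} | 1 pending]
  bind f := Bool
step 8: unify (Bool -> (Bool -> Bool)) ~ g  [subst: {c:=a, b:=a, a:=Bool, d:=e, f:=Bool} | 0 pending]
  bind g := (Bool -> (Bool -> Bool))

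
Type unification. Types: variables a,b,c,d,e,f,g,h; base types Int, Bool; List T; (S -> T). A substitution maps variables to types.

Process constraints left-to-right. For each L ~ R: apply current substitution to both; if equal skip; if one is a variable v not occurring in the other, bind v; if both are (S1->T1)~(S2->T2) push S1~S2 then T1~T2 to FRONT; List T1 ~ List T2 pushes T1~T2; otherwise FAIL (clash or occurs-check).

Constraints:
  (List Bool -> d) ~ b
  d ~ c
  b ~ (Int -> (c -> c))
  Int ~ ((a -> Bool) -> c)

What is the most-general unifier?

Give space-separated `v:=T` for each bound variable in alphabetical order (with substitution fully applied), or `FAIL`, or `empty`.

Answer: FAIL

Derivation:
step 1: unify (List Bool -> d) ~ b  [subst: {-} | 3 pending]
  bind b := (List Bool -> d)
step 2: unify d ~ c  [subst: {b:=(List Bool -> d)} | 2 pending]
  bind d := c
step 3: unify (List Bool -> c) ~ (Int -> (c -> c))  [subst: {b:=(List Bool -> d), d:=c} | 1 pending]
  -> decompose arrow: push List Bool~Int, c~(c -> c)
step 4: unify List Bool ~ Int  [subst: {b:=(List Bool -> d), d:=c} | 2 pending]
  clash: List Bool vs Int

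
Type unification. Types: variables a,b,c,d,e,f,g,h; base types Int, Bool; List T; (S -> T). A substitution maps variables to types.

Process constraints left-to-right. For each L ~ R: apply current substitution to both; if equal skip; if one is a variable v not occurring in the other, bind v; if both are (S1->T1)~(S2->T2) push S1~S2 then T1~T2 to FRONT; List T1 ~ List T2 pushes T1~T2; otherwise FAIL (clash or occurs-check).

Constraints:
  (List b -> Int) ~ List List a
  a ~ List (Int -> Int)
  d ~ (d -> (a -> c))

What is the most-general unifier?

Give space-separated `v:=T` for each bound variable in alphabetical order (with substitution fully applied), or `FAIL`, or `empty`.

Answer: FAIL

Derivation:
step 1: unify (List b -> Int) ~ List List a  [subst: {-} | 2 pending]
  clash: (List b -> Int) vs List List a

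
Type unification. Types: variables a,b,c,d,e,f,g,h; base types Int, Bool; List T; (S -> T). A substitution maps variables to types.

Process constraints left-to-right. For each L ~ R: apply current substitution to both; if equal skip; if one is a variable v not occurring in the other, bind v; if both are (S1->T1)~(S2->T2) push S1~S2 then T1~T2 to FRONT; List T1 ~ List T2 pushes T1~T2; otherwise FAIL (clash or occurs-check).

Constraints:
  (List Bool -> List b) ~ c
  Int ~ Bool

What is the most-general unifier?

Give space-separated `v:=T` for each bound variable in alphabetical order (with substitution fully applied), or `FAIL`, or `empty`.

step 1: unify (List Bool -> List b) ~ c  [subst: {-} | 1 pending]
  bind c := (List Bool -> List b)
step 2: unify Int ~ Bool  [subst: {c:=(List Bool -> List b)} | 0 pending]
  clash: Int vs Bool

Answer: FAIL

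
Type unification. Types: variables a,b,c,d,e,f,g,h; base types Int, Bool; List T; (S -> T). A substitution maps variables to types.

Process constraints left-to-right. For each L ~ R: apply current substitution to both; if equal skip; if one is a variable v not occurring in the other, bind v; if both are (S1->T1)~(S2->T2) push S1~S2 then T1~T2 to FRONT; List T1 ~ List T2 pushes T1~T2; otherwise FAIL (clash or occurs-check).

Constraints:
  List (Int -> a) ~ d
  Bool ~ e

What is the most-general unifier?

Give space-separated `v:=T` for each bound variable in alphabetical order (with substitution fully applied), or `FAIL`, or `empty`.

step 1: unify List (Int -> a) ~ d  [subst: {-} | 1 pending]
  bind d := List (Int -> a)
step 2: unify Bool ~ e  [subst: {d:=List (Int -> a)} | 0 pending]
  bind e := Bool

Answer: d:=List (Int -> a) e:=Bool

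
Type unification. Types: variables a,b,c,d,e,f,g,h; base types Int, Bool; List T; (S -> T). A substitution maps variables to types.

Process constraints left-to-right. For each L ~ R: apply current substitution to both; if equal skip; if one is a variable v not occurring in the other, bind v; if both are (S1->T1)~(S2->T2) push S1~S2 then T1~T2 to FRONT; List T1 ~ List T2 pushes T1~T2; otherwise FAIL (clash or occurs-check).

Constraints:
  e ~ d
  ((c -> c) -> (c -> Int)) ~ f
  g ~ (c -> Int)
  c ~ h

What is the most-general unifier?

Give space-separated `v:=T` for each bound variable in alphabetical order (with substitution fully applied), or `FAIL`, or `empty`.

Answer: c:=h e:=d f:=((h -> h) -> (h -> Int)) g:=(h -> Int)

Derivation:
step 1: unify e ~ d  [subst: {-} | 3 pending]
  bind e := d
step 2: unify ((c -> c) -> (c -> Int)) ~ f  [subst: {e:=d} | 2 pending]
  bind f := ((c -> c) -> (c -> Int))
step 3: unify g ~ (c -> Int)  [subst: {e:=d, f:=((c -> c) -> (c -> Int))} | 1 pending]
  bind g := (c -> Int)
step 4: unify c ~ h  [subst: {e:=d, f:=((c -> c) -> (c -> Int)), g:=(c -> Int)} | 0 pending]
  bind c := h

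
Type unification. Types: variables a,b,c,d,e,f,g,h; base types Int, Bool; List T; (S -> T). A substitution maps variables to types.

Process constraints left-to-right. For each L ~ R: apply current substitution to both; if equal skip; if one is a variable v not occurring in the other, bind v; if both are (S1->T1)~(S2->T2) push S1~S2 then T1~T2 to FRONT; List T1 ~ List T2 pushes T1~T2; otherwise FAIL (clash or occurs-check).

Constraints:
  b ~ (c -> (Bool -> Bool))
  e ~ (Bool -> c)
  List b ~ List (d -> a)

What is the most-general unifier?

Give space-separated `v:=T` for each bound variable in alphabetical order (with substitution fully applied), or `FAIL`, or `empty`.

step 1: unify b ~ (c -> (Bool -> Bool))  [subst: {-} | 2 pending]
  bind b := (c -> (Bool -> Bool))
step 2: unify e ~ (Bool -> c)  [subst: {b:=(c -> (Bool -> Bool))} | 1 pending]
  bind e := (Bool -> c)
step 3: unify List (c -> (Bool -> Bool)) ~ List (d -> a)  [subst: {b:=(c -> (Bool -> Bool)), e:=(Bool -> c)} | 0 pending]
  -> decompose List: push (c -> (Bool -> Bool))~(d -> a)
step 4: unify (c -> (Bool -> Bool)) ~ (d -> a)  [subst: {b:=(c -> (Bool -> Bool)), e:=(Bool -> c)} | 0 pending]
  -> decompose arrow: push c~d, (Bool -> Bool)~a
step 5: unify c ~ d  [subst: {b:=(c -> (Bool -> Bool)), e:=(Bool -> c)} | 1 pending]
  bind c := d
step 6: unify (Bool -> Bool) ~ a  [subst: {b:=(c -> (Bool -> Bool)), e:=(Bool -> c), c:=d} | 0 pending]
  bind a := (Bool -> Bool)

Answer: a:=(Bool -> Bool) b:=(d -> (Bool -> Bool)) c:=d e:=(Bool -> d)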